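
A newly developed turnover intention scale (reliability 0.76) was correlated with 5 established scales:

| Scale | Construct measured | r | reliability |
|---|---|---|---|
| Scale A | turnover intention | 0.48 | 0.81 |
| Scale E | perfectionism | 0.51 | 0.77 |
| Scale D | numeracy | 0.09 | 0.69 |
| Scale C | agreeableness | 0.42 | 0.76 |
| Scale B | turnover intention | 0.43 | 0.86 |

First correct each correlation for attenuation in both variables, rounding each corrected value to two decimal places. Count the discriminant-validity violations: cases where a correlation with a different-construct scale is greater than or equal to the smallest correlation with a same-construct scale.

Disattenuated r (r / √(r_scale · r_new)):
  Scale A (conv): 0.48 / √(0.81·0.76) = 0.61
  Scale E (disc): 0.51 / √(0.77·0.76) = 0.67
  Scale D (disc): 0.09 / √(0.69·0.76) = 0.12
  Scale C (disc): 0.42 / √(0.76·0.76) = 0.55
  Scale B (conv): 0.43 / √(0.86·0.76) = 0.53
Smallest convergent = 0.53. Discriminant values: 0.67, 0.12, 0.55; count ≥ 0.53 → 2.

2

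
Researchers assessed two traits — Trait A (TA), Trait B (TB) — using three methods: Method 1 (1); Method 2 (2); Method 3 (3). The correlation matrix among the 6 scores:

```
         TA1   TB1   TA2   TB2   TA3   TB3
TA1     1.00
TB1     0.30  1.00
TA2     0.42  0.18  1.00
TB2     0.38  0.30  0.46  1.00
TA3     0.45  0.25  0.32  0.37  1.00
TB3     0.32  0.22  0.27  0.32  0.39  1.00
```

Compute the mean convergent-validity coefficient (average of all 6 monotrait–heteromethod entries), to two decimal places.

0.34

Convergent values: 0.42, 0.45, 0.32, 0.30, 0.22, 0.32; mean = 2.03/6 = 0.34.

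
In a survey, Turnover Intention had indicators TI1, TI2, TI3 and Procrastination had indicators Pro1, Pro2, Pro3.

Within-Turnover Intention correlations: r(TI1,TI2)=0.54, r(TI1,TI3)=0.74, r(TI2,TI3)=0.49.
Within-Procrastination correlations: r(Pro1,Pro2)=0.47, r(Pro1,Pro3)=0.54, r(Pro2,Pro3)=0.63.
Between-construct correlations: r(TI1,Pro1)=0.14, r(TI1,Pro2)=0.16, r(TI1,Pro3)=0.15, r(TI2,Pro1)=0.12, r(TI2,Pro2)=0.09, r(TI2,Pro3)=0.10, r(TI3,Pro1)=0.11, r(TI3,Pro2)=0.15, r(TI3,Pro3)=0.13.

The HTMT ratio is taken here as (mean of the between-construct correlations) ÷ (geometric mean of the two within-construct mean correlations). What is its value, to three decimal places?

0.225

Mean between = 1.15/9 = 0.1278.
Mean within-TI = 1.77/3 = 0.5900; mean within-Pro = 1.64/3 = 0.5467.
Geometric mean = √(0.5900 × 0.5467) = 0.5679.
HTMT = 0.1278 / 0.5679 = 0.225.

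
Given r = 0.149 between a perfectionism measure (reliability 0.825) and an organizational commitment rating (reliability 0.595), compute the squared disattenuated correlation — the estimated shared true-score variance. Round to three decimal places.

Disattenuated r = 0.149 / √(0.825 × 0.595) = 0.149 / 0.7006 = 0.2127.
Shared true-score variance = 0.2127² = 0.0452 ≈ 0.045.

0.045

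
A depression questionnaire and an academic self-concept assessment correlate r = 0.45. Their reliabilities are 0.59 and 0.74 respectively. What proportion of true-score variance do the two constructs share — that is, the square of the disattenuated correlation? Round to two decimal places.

0.46

Disattenuated r = 0.45 / √(0.59 × 0.74) = 0.45 / 0.6608 = 0.6810.
Shared true-score variance = 0.6810² = 0.4638 ≈ 0.46.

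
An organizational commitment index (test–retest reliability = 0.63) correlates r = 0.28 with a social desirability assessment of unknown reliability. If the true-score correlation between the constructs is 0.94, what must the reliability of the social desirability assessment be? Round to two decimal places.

r_true = r_obs / √(r_xx · r_yy) ⇒ 0.94 = 0.28 / √(0.63 · r_yy).
√(0.63 · r_yy) = 0.28 / 0.94 = 0.2979; 0.63 · r_yy = 0.0887; r_yy = 0.0887 / 0.63 ≈ 0.14.

0.14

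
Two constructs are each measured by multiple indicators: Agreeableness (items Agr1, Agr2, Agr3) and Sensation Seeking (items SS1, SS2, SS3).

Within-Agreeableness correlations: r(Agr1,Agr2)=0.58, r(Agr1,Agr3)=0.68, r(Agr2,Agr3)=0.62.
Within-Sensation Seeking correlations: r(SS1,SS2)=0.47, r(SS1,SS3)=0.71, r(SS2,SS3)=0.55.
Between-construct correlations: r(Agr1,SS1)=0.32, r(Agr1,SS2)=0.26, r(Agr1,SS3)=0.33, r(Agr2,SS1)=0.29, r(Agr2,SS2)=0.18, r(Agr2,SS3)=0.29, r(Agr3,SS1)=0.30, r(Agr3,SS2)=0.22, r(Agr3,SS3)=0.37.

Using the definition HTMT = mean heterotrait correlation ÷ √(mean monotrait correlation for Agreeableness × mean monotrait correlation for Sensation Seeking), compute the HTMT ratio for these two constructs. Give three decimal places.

0.473

Mean between = 2.56/9 = 0.2844.
Mean within-Agr = 1.88/3 = 0.6267; mean within-SS = 1.73/3 = 0.5767.
Geometric mean = √(0.6267 × 0.5767) = 0.6012.
HTMT = 0.2844 / 0.6012 = 0.473.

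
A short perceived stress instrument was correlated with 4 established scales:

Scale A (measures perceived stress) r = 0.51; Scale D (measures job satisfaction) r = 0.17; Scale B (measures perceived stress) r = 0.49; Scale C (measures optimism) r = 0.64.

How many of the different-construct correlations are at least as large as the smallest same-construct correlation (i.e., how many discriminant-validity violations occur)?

1

Convergent (same construct = perceived stress): Scale A, Scale B.
Smallest convergent = 0.49. Discriminant values: 0.17, 0.64; count ≥ 0.49 → 1.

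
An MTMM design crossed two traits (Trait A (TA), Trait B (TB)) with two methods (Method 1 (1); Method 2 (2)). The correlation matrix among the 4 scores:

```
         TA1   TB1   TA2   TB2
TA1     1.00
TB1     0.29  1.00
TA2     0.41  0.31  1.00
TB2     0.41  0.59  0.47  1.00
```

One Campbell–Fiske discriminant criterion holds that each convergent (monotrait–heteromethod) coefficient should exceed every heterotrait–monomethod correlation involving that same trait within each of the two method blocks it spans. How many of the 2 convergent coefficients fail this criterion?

Convergent coefficients and their comparison sets:
TA (methods 1·2): 0.41 vs {0.29, 0.47} → fail.
TB (methods 1·2): 0.59 vs {0.29, 0.47} → pass.
1 of 2 fail.

1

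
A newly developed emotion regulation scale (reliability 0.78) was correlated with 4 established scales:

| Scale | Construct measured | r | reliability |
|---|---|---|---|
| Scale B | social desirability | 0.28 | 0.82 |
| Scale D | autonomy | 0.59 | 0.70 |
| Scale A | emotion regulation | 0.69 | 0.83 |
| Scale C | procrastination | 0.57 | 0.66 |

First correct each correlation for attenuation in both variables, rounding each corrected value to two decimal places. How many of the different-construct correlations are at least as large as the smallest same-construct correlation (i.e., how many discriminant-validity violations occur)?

Disattenuated r (r / √(r_scale · r_new)):
  Scale B (disc): 0.28 / √(0.82·0.78) = 0.35
  Scale D (disc): 0.59 / √(0.70·0.78) = 0.80
  Scale A (conv): 0.69 / √(0.83·0.78) = 0.86
  Scale C (disc): 0.57 / √(0.66·0.78) = 0.79
Smallest convergent = 0.86. Discriminant values: 0.35, 0.80, 0.79; count ≥ 0.86 → 0.

0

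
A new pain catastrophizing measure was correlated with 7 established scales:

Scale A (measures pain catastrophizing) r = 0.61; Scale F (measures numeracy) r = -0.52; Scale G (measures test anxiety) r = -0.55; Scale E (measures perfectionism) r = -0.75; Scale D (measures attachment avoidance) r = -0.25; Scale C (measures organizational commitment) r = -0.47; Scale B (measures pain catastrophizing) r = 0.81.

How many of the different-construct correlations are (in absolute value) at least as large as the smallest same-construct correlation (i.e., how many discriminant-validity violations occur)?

Convergent (same construct = pain catastrophizing): Scale A, Scale B.
Smallest convergent = 0.61. Discriminant |r|: 0.52, 0.55, 0.75, 0.25, 0.47; count ≥ 0.61 → 1.

1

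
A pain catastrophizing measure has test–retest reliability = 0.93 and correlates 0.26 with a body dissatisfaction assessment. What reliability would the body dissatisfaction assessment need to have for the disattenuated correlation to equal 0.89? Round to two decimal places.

r_true = r_obs / √(r_xx · r_yy) ⇒ 0.89 = 0.26 / √(0.93 · r_yy).
√(0.93 · r_yy) = 0.26 / 0.89 = 0.2921; 0.93 · r_yy = 0.0853; r_yy = 0.0853 / 0.93 ≈ 0.09.

0.09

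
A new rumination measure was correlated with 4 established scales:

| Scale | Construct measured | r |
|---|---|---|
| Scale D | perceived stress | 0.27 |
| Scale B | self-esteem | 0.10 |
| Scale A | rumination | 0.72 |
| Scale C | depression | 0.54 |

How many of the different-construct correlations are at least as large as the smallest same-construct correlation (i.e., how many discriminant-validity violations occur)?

Convergent (same construct = rumination): Scale A.
Smallest convergent = 0.72. Discriminant values: 0.27, 0.10, 0.54; count ≥ 0.72 → 0.

0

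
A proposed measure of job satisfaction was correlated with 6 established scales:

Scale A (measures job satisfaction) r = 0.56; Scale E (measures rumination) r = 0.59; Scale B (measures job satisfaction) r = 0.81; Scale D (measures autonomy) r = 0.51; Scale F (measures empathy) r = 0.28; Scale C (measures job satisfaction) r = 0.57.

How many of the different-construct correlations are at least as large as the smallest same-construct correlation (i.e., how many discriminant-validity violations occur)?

Convergent (same construct = job satisfaction): Scale A, Scale B, Scale C.
Smallest convergent = 0.56. Discriminant values: 0.59, 0.51, 0.28; count ≥ 0.56 → 1.

1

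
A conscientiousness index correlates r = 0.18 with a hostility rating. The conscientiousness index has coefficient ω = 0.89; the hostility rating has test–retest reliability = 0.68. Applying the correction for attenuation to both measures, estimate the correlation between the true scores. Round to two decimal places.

0.23

r_true = r_obs / √(r_xx · r_yy) = 0.18 / √(0.89 × 0.68) = 0.18 / √0.6052 = 0.18 / 0.7779 ≈ 0.23.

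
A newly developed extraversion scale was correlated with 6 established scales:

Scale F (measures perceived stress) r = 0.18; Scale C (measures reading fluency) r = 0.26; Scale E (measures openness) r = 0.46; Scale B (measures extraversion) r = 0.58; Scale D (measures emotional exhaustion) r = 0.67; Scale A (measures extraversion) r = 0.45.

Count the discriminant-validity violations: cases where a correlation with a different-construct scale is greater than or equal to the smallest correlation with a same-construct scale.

Convergent (same construct = extraversion): Scale B, Scale A.
Smallest convergent = 0.45. Discriminant values: 0.18, 0.26, 0.46, 0.67; count ≥ 0.45 → 2.

2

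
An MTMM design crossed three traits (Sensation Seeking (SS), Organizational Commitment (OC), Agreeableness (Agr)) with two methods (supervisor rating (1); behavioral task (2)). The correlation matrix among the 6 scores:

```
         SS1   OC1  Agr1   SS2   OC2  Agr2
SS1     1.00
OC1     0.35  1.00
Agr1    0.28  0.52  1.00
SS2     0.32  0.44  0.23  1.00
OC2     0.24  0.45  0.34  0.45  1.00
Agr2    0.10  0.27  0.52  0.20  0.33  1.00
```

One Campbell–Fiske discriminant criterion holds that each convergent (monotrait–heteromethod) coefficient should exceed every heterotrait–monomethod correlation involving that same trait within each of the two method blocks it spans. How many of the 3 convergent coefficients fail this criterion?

3

Checking each validity diagonal entry against its comparison values:
SS (methods 1·2): 0.32 vs {0.35, 0.45, 0.28, 0.20} → fail.
OC (methods 1·2): 0.45 vs {0.35, 0.45, 0.52, 0.33} → fail.
Agr (methods 1·2): 0.52 vs {0.28, 0.20, 0.52, 0.33} → fail.
3 of 3 fail.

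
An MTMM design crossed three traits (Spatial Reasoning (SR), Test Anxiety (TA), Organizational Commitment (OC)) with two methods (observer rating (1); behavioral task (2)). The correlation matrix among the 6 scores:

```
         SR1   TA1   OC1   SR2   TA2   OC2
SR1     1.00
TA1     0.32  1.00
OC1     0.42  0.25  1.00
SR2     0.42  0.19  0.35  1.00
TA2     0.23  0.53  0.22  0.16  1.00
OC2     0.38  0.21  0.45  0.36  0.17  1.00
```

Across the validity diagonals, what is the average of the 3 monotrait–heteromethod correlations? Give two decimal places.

0.47

Convergent values: 0.42, 0.53, 0.45; mean = 1.40/3 = 0.47.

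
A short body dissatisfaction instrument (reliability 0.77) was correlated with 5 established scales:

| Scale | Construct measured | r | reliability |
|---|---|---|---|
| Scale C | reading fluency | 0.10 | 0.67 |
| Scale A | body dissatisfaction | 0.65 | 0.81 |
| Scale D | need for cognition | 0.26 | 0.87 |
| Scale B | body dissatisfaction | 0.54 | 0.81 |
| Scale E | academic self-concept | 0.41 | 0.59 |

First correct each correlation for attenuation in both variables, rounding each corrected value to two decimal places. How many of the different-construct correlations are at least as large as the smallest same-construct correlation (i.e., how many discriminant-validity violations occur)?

0

Disattenuated r (r / √(r_scale · r_new)):
  Scale C (disc): 0.10 / √(0.67·0.77) = 0.14
  Scale A (conv): 0.65 / √(0.81·0.77) = 0.82
  Scale D (disc): 0.26 / √(0.87·0.77) = 0.32
  Scale B (conv): 0.54 / √(0.81·0.77) = 0.68
  Scale E (disc): 0.41 / √(0.59·0.77) = 0.61
Smallest convergent = 0.68. Discriminant values: 0.14, 0.32, 0.61; count ≥ 0.68 → 0.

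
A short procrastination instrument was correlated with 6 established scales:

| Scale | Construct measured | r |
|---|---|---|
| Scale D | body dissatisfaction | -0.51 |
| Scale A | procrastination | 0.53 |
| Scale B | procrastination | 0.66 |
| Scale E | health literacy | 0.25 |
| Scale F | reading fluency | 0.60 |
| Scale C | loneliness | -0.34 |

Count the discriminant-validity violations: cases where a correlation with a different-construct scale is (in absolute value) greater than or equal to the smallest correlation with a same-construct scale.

1

Convergent (same construct = procrastination): Scale A, Scale B.
Smallest convergent = 0.53. Discriminant |r|: 0.51, 0.25, 0.60, 0.34; count ≥ 0.53 → 1.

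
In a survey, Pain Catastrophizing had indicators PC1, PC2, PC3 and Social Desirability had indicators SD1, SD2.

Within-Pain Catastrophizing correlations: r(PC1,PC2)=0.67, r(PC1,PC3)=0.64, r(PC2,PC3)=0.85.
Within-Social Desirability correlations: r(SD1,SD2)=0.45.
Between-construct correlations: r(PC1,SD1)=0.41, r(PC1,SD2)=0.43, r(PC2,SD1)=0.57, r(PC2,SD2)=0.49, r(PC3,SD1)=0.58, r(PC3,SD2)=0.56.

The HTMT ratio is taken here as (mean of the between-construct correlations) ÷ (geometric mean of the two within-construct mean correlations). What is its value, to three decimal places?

Mean between = 3.04/6 = 0.5067.
Mean within-PC = 2.16/3 = 0.7200; mean within-SD = 0.45/1 = 0.4500.
Geometric mean = √(0.7200 × 0.4500) = 0.5692.
HTMT = 0.5067 / 0.5692 = 0.890.

0.890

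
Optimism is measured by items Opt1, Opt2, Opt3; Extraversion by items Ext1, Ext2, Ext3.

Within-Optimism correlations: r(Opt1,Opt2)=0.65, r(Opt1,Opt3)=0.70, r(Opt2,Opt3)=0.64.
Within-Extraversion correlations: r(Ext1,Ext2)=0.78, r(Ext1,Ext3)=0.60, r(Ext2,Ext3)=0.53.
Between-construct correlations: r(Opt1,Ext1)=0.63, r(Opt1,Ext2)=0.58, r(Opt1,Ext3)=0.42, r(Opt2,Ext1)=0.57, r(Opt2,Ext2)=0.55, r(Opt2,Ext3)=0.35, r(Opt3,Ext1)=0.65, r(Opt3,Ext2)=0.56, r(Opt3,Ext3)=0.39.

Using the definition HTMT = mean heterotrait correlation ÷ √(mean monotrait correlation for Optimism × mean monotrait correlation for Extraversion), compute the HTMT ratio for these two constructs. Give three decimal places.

Between-construct mean = 4.70/9 = 0.5222.
Mean within-Opt = 1.99/3 = 0.6633; mean within-Ext = 1.91/3 = 0.6367.
Geometric mean = √(0.6633 × 0.6367) = 0.6499.
HTMT = 0.5222 / 0.6499 = 0.804.

0.804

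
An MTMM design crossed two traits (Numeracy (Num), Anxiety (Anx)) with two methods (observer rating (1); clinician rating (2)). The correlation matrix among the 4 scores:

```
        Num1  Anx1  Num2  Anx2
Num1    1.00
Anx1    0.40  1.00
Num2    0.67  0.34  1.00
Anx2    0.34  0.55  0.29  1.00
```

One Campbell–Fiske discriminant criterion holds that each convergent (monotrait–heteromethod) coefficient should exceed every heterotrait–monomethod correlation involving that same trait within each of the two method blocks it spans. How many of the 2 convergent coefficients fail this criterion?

0

Checking each validity diagonal entry against its comparison values:
Num (methods 1·2): 0.67 vs {0.40, 0.29} → pass.
Anx (methods 1·2): 0.55 vs {0.40, 0.29} → pass.
0 of 2 fail.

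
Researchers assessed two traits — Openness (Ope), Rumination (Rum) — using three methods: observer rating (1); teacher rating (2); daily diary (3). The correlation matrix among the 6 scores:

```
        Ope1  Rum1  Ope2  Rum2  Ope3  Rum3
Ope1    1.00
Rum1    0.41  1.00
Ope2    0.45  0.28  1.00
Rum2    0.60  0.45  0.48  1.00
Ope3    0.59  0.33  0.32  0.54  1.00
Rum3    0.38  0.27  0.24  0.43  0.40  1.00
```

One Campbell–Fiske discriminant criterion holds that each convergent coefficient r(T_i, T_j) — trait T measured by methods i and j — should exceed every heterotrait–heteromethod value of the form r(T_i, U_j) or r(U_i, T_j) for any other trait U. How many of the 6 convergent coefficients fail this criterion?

Convergent coefficients and their comparison sets:
Ope (methods 1·2): 0.45 vs {0.60, 0.28} → fail.
Ope (methods 1·3): 0.59 vs {0.38, 0.33} → pass.
Ope (methods 2·3): 0.32 vs {0.24, 0.54} → fail.
Rum (methods 1·2): 0.45 vs {0.28, 0.60} → fail.
Rum (methods 1·3): 0.27 vs {0.33, 0.38} → fail.
Rum (methods 2·3): 0.43 vs {0.54, 0.24} → fail.
5 of 6 fail.

5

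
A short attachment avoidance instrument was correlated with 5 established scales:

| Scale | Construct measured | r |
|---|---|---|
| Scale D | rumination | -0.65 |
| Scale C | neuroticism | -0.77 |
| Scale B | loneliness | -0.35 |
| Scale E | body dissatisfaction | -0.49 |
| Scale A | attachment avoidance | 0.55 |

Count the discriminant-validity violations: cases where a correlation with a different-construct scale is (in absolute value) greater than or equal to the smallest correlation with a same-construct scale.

Convergent (same construct = attachment avoidance): Scale A.
Smallest convergent = 0.55. Discriminant |r|: 0.65, 0.77, 0.35, 0.49; count ≥ 0.55 → 2.

2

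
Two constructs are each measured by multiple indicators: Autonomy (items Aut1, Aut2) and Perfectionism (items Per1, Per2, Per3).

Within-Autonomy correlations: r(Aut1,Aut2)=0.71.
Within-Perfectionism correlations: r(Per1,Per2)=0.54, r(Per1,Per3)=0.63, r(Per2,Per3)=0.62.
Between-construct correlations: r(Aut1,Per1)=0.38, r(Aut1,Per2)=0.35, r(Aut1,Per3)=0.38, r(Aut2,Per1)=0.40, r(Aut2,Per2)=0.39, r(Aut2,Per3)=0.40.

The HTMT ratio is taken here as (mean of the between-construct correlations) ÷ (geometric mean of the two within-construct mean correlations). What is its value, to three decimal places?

0.589

Between-construct mean = 2.30/6 = 0.3833.
Mean within-Aut = 0.71/1 = 0.7100; mean within-Per = 1.79/3 = 0.5967.
Geometric mean = √(0.7100 × 0.5967) = 0.6509.
HTMT = 0.3833 / 0.6509 = 0.589.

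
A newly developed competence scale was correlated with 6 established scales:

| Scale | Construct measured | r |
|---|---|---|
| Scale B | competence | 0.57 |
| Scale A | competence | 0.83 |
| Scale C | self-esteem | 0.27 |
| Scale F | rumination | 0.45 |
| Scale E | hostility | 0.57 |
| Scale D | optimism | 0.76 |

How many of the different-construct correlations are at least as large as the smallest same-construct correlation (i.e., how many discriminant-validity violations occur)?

2

Convergent (same construct = competence): Scale B, Scale A.
Smallest convergent = 0.57. Discriminant values: 0.27, 0.45, 0.57, 0.76; count ≥ 0.57 → 2.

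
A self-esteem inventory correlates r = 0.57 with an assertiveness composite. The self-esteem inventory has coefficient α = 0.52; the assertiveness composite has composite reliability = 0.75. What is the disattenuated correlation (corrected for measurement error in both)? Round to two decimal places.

0.91

r_true = r_obs / √(r_xx · r_yy) = 0.57 / √(0.52 × 0.75) = 0.57 / √0.3900 = 0.57 / 0.6245 ≈ 0.91.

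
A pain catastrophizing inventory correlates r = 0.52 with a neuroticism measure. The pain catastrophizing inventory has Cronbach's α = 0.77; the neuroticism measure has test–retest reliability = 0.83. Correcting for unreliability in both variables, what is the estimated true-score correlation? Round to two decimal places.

r_true = r_obs / √(r_xx · r_yy) = 0.52 / √(0.77 × 0.83) = 0.52 / √0.6391 = 0.52 / 0.7994 ≈ 0.65.

0.65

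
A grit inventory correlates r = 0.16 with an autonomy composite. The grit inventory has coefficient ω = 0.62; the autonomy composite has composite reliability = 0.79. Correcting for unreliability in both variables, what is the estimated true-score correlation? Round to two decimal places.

0.23

r_true = r_obs / √(r_xx · r_yy) = 0.16 / √(0.62 × 0.79) = 0.16 / √0.4898 = 0.16 / 0.6999 ≈ 0.23.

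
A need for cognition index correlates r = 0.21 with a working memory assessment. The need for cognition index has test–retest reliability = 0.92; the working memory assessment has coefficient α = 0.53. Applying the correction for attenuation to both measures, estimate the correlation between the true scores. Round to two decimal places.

r_true = r_obs / √(r_xx · r_yy) = 0.21 / √(0.92 × 0.53) = 0.21 / √0.4876 = 0.21 / 0.6983 ≈ 0.30.

0.30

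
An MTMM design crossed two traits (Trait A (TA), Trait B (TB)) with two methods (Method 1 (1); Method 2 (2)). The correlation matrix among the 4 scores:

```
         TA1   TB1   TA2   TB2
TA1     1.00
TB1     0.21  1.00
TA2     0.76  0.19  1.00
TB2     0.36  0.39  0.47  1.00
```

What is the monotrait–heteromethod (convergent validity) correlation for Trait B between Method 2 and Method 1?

Same trait (TB), different methods: r(TB2, TB1) = 0.39.

0.39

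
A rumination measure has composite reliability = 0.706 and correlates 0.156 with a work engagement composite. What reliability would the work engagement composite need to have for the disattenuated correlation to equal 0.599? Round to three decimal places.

0.096

r_true = r_obs / √(r_xx · r_yy) ⇒ 0.599 = 0.156 / √(0.706 · r_yy).
√(0.706 · r_yy) = 0.156 / 0.599 = 0.2604; 0.706 · r_yy = 0.0678; r_yy = 0.0678 / 0.706 ≈ 0.096.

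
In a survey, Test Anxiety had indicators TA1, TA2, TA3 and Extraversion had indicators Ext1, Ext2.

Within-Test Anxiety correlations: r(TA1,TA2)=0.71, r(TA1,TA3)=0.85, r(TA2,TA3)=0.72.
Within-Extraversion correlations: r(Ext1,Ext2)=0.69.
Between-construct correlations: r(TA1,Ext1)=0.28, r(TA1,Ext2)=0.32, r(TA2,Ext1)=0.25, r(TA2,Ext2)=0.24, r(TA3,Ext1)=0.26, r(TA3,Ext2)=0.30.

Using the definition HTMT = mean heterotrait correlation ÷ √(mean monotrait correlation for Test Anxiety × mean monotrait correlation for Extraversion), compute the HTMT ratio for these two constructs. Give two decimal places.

Mean heterotrait r = 1.65/6 = 0.2750.
Mean within-TA = 2.28/3 = 0.7600; mean within-Ext = 0.69/1 = 0.6900.
Geometric mean = √(0.7600 × 0.6900) = 0.7242.
HTMT = 0.2750 / 0.7242 = 0.38.

0.38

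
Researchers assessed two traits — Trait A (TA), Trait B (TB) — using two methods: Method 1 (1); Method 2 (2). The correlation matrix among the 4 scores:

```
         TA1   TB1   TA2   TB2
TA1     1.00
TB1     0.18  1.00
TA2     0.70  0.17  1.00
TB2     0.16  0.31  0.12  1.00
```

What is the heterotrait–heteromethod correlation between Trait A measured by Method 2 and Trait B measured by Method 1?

Different traits and methods: r(TA2, TB1) = 0.17.

0.17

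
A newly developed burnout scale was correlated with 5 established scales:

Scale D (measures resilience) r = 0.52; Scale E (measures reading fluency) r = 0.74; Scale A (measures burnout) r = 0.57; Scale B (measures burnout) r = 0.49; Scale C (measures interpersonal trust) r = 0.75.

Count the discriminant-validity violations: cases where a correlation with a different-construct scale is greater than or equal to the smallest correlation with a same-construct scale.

Convergent (same construct = burnout): Scale A, Scale B.
Smallest convergent = 0.49. Discriminant values: 0.52, 0.74, 0.75; count ≥ 0.49 → 3.

3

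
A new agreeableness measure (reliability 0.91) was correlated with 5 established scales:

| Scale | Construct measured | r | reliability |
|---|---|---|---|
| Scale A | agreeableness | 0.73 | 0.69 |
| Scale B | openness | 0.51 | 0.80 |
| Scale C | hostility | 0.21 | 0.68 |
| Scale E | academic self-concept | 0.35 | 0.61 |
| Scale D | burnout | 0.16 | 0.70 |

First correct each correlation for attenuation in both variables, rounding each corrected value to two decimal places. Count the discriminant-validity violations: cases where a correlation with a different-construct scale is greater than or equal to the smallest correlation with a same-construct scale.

Disattenuated r (r / √(r_scale · r_new)):
  Scale A (conv): 0.73 / √(0.69·0.91) = 0.92
  Scale B (disc): 0.51 / √(0.80·0.91) = 0.60
  Scale C (disc): 0.21 / √(0.68·0.91) = 0.27
  Scale E (disc): 0.35 / √(0.61·0.91) = 0.47
  Scale D (disc): 0.16 / √(0.70·0.91) = 0.20
Smallest convergent = 0.92. Discriminant values: 0.60, 0.27, 0.47, 0.20; count ≥ 0.92 → 0.

0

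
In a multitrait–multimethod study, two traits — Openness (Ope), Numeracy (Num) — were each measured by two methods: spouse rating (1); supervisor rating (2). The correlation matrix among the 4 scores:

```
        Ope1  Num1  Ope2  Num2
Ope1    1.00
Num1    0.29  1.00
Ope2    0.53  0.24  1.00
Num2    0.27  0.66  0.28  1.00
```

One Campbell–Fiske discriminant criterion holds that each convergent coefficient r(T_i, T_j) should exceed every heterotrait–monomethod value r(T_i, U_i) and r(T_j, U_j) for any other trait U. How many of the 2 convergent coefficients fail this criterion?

0

Checking each validity diagonal entry against its comparison values:
Ope (methods 1·2): 0.53 vs {0.29, 0.28} → pass.
Num (methods 1·2): 0.66 vs {0.29, 0.28} → pass.
0 of 2 fail.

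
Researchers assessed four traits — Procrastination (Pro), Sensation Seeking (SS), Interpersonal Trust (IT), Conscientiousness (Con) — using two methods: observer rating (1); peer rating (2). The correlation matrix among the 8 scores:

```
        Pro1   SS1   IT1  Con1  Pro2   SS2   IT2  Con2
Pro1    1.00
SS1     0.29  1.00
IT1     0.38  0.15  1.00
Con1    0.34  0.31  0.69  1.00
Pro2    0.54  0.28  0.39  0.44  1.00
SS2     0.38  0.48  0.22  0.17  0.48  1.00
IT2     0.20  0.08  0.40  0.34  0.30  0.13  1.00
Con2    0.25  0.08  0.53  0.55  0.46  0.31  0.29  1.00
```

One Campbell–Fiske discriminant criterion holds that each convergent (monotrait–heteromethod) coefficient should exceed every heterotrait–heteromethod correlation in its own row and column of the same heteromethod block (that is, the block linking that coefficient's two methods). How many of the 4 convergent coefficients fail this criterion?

1

Checking each validity diagonal entry against its comparison values:
Pro (methods 1·2): 0.54 vs {0.38, 0.28, 0.20, 0.39, 0.25, 0.44} → pass.
SS (methods 1·2): 0.48 vs {0.28, 0.38, 0.08, 0.22, 0.08, 0.17} → pass.
IT (methods 1·2): 0.40 vs {0.39, 0.20, 0.22, 0.08, 0.53, 0.34} → fail.
Con (methods 1·2): 0.55 vs {0.44, 0.25, 0.17, 0.08, 0.34, 0.53} → pass.
1 of 4 fail.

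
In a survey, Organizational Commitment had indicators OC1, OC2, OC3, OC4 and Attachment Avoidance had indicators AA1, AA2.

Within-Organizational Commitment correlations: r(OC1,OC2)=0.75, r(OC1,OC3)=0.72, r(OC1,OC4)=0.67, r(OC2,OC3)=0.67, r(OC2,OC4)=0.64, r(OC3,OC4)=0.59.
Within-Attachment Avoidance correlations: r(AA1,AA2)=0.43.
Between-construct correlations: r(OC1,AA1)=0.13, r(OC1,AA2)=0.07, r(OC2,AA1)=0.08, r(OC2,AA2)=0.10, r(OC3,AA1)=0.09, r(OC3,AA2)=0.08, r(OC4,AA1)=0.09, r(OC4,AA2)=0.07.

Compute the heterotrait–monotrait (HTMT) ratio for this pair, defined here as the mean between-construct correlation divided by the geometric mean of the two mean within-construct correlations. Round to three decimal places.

0.165

Mean heterotrait r = 0.71/8 = 0.0888.
Mean within-OC = 4.04/6 = 0.6733; mean within-AA = 0.43/1 = 0.4300.
Geometric mean = √(0.6733 × 0.4300) = 0.5381.
HTMT = 0.0888 / 0.5381 = 0.165.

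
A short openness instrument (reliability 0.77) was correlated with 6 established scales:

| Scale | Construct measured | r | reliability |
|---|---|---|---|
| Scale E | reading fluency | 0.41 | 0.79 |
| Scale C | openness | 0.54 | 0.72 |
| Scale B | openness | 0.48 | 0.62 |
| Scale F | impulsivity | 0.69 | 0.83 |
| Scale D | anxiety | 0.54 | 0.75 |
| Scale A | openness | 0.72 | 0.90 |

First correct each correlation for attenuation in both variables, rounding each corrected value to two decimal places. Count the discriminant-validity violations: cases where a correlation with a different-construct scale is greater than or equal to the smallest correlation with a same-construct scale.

Disattenuated r (r / √(r_scale · r_new)):
  Scale E (disc): 0.41 / √(0.79·0.77) = 0.53
  Scale C (conv): 0.54 / √(0.72·0.77) = 0.73
  Scale B (conv): 0.48 / √(0.62·0.77) = 0.69
  Scale F (disc): 0.69 / √(0.83·0.77) = 0.86
  Scale D (disc): 0.54 / √(0.75·0.77) = 0.71
  Scale A (conv): 0.72 / √(0.90·0.77) = 0.86
Smallest convergent = 0.69. Discriminant values: 0.53, 0.86, 0.71; count ≥ 0.69 → 2.

2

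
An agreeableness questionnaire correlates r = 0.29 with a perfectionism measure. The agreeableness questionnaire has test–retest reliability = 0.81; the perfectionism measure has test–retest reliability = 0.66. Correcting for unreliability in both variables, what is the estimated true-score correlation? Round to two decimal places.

r_true = r_obs / √(r_xx · r_yy) = 0.29 / √(0.81 × 0.66) = 0.29 / √0.5346 = 0.29 / 0.7312 ≈ 0.40.

0.40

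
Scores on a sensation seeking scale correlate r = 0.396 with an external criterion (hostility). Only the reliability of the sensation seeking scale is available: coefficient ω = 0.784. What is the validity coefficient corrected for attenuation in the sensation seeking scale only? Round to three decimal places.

0.447

Single correction: r_c = r_obs / √r_xx = 0.396 / √0.784 = 0.396 / 0.8854 ≈ 0.447.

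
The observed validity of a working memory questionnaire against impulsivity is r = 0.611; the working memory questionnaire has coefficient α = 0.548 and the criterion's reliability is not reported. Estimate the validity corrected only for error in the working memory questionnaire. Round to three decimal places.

0.825

Single correction: r_c = r_obs / √r_xx = 0.611 / √0.548 = 0.611 / 0.7403 ≈ 0.825.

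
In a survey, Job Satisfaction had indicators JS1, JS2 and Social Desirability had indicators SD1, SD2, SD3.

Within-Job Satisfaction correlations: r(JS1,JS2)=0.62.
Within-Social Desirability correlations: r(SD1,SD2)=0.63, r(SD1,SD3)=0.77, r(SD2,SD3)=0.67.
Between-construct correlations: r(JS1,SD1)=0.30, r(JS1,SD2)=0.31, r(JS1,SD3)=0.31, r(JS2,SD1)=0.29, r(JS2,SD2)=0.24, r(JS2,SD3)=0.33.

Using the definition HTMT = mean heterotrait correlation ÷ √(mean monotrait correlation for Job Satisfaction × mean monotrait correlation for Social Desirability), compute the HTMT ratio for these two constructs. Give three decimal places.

0.454

Between-construct mean = 1.78/6 = 0.2967.
Mean within-JS = 0.62/1 = 0.6200; mean within-SD = 2.07/3 = 0.6900.
Geometric mean = √(0.6200 × 0.6900) = 0.6541.
HTMT = 0.2967 / 0.6541 = 0.454.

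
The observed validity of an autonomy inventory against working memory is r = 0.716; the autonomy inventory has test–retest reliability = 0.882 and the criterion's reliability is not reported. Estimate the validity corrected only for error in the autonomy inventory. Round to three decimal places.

0.762

Single correction: r_c = r_obs / √r_xx = 0.716 / √0.882 = 0.716 / 0.9391 ≈ 0.762.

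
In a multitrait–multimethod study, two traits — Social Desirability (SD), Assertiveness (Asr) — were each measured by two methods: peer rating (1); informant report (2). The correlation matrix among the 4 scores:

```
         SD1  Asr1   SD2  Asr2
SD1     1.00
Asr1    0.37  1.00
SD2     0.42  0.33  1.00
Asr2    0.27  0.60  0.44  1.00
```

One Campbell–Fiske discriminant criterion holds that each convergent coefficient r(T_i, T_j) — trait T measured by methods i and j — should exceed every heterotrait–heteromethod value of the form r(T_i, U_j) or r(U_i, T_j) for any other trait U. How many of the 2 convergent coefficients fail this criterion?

Checking each validity diagonal entry against its comparison values:
SD (methods 1·2): 0.42 vs {0.27, 0.33} → pass.
Asr (methods 1·2): 0.60 vs {0.33, 0.27} → pass.
0 of 2 fail.

0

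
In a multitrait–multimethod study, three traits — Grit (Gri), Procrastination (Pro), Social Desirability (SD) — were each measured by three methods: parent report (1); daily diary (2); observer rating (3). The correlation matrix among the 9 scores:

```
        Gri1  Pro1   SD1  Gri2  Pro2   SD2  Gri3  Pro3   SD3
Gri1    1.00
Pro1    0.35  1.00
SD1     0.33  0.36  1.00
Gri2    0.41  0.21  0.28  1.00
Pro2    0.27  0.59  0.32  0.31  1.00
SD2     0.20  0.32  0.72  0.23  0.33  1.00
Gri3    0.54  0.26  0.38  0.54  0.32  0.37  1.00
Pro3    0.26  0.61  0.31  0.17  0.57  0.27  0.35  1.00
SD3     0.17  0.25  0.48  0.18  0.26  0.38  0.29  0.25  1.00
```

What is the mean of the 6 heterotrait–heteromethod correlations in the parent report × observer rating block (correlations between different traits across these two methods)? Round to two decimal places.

HTHM values (method 1 × method 3): 0.26, 0.17, 0.26, 0.25, 0.38, 0.31; mean = 1.63/6 = 0.27.

0.27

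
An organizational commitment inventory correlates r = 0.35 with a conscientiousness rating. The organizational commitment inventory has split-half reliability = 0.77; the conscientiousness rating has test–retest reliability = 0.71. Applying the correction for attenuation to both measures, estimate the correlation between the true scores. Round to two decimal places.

r_true = r_obs / √(r_xx · r_yy) = 0.35 / √(0.77 × 0.71) = 0.35 / √0.5467 = 0.35 / 0.7394 ≈ 0.47.

0.47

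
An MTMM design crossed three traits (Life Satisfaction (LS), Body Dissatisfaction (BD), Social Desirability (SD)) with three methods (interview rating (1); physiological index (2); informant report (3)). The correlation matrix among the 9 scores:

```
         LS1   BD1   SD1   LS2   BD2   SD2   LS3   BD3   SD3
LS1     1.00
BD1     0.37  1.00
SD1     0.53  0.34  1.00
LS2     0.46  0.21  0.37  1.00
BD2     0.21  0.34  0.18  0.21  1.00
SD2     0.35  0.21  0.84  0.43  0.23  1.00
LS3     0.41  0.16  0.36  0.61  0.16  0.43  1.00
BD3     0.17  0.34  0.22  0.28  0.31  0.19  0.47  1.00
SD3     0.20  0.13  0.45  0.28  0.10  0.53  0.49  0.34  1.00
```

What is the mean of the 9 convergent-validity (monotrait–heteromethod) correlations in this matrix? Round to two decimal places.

0.48

Convergent values: 0.46, 0.41, 0.61, 0.34, 0.34, 0.31, 0.84, 0.45, 0.53; mean = 4.29/9 = 0.48.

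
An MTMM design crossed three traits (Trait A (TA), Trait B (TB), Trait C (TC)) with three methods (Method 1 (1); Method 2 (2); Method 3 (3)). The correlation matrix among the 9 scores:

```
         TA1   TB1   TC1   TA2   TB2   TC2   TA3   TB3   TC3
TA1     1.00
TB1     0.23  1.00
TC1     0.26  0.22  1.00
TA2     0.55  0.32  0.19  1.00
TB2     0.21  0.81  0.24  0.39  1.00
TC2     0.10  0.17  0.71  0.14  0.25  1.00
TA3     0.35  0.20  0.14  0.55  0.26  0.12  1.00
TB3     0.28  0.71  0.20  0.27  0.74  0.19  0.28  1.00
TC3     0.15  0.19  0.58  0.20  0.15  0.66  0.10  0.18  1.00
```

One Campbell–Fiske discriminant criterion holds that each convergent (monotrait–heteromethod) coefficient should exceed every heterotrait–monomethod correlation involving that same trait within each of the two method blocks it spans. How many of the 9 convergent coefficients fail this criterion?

0

Each convergent coefficient versus the relevant comparison correlations:
TA (methods 1·2): 0.55 vs {0.23, 0.39, 0.26, 0.14} → pass.
TA (methods 1·3): 0.35 vs {0.23, 0.28, 0.26, 0.10} → pass.
TA (methods 2·3): 0.55 vs {0.39, 0.28, 0.14, 0.10} → pass.
TB (methods 1·2): 0.81 vs {0.23, 0.39, 0.22, 0.25} → pass.
TB (methods 1·3): 0.71 vs {0.23, 0.28, 0.22, 0.18} → pass.
TB (methods 2·3): 0.74 vs {0.39, 0.28, 0.25, 0.18} → pass.
TC (methods 1·2): 0.71 vs {0.26, 0.14, 0.22, 0.25} → pass.
TC (methods 1·3): 0.58 vs {0.26, 0.10, 0.22, 0.18} → pass.
TC (methods 2·3): 0.66 vs {0.14, 0.10, 0.25, 0.18} → pass.
0 of 9 fail.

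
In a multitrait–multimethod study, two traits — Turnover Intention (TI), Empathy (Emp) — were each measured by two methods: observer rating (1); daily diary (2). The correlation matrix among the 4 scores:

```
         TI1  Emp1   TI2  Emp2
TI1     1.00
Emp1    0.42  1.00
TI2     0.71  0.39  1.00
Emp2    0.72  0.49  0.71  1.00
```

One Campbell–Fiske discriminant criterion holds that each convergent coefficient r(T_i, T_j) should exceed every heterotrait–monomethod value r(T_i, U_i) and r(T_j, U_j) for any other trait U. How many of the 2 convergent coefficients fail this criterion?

2

Checking each validity diagonal entry against its comparison values:
TI (methods 1·2): 0.71 vs {0.42, 0.71} → fail.
Emp (methods 1·2): 0.49 vs {0.42, 0.71} → fail.
2 of 2 fail.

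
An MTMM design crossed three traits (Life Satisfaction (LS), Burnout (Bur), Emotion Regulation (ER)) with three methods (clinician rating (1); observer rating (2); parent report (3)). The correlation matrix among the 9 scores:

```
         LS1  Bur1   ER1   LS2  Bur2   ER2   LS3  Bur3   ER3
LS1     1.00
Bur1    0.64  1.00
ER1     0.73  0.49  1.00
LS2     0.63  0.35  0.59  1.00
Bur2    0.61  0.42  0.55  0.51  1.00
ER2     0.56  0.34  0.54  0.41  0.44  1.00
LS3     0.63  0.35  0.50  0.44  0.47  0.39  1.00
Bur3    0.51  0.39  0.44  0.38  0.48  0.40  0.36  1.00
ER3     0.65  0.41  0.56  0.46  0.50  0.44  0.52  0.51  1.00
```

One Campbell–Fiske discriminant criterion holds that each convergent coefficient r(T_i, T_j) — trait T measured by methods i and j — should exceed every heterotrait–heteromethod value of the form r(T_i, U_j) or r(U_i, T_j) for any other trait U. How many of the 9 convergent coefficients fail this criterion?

Convergent coefficients and their comparison sets:
LS (methods 1·2): 0.63 vs {0.61, 0.35, 0.56, 0.59} → pass.
LS (methods 1·3): 0.63 vs {0.51, 0.35, 0.65, 0.50} → fail.
LS (methods 2·3): 0.44 vs {0.38, 0.47, 0.46, 0.39} → fail.
Bur (methods 1·2): 0.42 vs {0.35, 0.61, 0.34, 0.55} → fail.
Bur (methods 1·3): 0.39 vs {0.35, 0.51, 0.41, 0.44} → fail.
Bur (methods 2·3): 0.48 vs {0.47, 0.38, 0.50, 0.40} → fail.
ER (methods 1·2): 0.54 vs {0.59, 0.56, 0.55, 0.34} → fail.
ER (methods 1·3): 0.56 vs {0.50, 0.65, 0.44, 0.41} → fail.
ER (methods 2·3): 0.44 vs {0.39, 0.46, 0.40, 0.50} → fail.
8 of 9 fail.

8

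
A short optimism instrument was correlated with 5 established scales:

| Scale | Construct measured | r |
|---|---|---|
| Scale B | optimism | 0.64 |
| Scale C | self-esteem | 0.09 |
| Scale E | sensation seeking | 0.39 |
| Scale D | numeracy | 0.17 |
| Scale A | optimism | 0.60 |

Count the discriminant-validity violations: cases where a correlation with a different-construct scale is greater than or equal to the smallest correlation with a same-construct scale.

Convergent (same construct = optimism): Scale B, Scale A.
Smallest convergent = 0.60. Discriminant values: 0.09, 0.39, 0.17; count ≥ 0.60 → 0.

0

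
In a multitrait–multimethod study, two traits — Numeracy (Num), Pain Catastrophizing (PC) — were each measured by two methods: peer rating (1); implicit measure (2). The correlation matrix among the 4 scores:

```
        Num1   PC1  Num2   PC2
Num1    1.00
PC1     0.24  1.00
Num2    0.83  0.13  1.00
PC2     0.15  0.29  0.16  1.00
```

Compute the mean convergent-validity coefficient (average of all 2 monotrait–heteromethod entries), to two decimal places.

0.56

Convergent values: 0.83, 0.29; mean = 1.12/2 = 0.56.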